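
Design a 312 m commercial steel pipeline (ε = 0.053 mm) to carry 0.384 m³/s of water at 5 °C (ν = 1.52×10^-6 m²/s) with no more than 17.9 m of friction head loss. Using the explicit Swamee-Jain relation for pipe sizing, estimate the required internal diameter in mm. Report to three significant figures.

Swamee-Jain (Type III): D = 0.66·[ε^1.25·(LQ²/(gh_f))^4.75 + ν·Q^9.4·(L/(gh_f))^5.2]^0.04
LQ²/(gh_f) = 0.2620; L/(gh_f) = 1.777
Term 1 = ε^1.25·(…)^4.75 = 7.80×10^-9; Term 2 = ν·Q^9.4·(…)^5.2 = 3.74×10^-9
D = 0.66·(7.80×10^-9 + 3.74×10^-9)^0.04 = 0.3177 m = 318 mm
Check: V = 4.84 m/s, Re = 1.01×10^6, f = 0.01438, h_f = 16.9 m ≈ 17.9 m ✓

D ≈ 318 mm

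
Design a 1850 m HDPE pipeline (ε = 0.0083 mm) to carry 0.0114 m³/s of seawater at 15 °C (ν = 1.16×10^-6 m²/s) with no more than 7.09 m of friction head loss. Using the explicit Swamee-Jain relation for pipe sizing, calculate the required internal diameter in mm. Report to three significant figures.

D ≈ 141 mm

Swamee-Jain (Type III): D = 0.66·[ε^1.25·(LQ²/(gh_f))^4.75 + ν·Q^9.4·(L/(gh_f))^5.2]^0.04
LQ²/(gh_f) = 0.003457; L/(gh_f) = 26.60
Term 1 = ε^1.25·(…)^4.75 = 9.07×10^-19; Term 2 = ν·Q^9.4·(…)^5.2 = 1.62×10^-17
D = 0.66·(9.07×10^-19 + 1.62×10^-17)^0.04 = 0.1409 m = 141 mm
Check: V = 0.731 m/s, Re = 8.88×10^4, f = 0.01864, h_f = 6.68 m ≈ 7.09 m ✓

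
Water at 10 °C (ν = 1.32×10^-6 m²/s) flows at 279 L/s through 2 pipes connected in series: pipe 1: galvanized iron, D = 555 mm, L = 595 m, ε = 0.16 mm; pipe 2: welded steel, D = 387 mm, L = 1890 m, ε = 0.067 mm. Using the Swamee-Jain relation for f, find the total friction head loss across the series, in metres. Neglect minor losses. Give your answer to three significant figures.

Pipe 1: V = 1.153 m/s, Re = 4.85×10^5, ε/D = 2.88×10^-4, f = 0.01631, h_1 = f(L/D)V²/2g = 1.186 m
Pipe 2: V = 2.372 m/s, Re = 6.95×10^5, ε/D = 1.73×10^-4, f = 0.01483, h_2 = f(L/D)V²/2g = 20.77 m
Series → Q common, losses add: H = Σh = 21.96 m

H ≈ 22.0 m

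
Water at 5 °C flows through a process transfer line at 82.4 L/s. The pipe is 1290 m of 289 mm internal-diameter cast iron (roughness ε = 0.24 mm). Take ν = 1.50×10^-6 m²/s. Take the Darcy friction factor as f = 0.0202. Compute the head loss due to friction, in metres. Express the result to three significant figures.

V = 4Q/(πD²) = 4·0.0824/(π·0.289²) = 1.256 m/s
h_f = f(L/D)V²/(2g) = 0.02020·(1290/0.289)·1.256²/(2·9.81) = 7.251 m

h_f ≈ 7.25 m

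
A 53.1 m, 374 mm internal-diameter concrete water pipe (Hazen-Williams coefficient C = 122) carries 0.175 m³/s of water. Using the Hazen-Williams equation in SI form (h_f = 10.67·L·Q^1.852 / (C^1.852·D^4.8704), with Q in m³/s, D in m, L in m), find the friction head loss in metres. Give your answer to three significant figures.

h_f ≈ 0.370 m

h_f = 10.67·53.1·0.175^1.852 / (122^1.852·0.374^4.8704) = 0.3696 m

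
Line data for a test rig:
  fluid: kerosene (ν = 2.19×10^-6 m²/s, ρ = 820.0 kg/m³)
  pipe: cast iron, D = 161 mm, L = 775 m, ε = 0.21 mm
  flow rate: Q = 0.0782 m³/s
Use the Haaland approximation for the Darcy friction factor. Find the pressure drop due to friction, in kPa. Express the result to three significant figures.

Δp ≈ 634 kPa

V = 4Q/(πD²) = 4·0.0782/(π·0.161²) = 3.841 m/s
Re = VD/ν = 3.841·0.161/2.19×10^-6 = 2.82×10^5 → turbulent
ε/D = 0.21/161 = 0.00130
Haaland: f = 0.02176
h_f = f(L/D)V²/(2g) = 0.02176·(775/0.161)·3.841²/(2·9.81) = 78.78 m
Δp = ρg·h_f = 820.0·9.81·78.78 = 633.8 kPa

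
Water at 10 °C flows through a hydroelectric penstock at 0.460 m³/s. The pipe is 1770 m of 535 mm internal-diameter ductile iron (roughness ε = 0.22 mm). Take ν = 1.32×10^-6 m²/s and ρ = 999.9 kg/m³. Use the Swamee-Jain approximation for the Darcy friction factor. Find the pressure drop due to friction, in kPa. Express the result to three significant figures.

Δp ≈ 116 kPa

V = 4Q/(πD²) = 4·0.460/(π·0.535²) = 2.046 m/s
Re = VD/ν = 2.046·0.535/1.32×10^-6 = 8.29×10^5 → turbulent
ε/D = 0.22/535 = 4.11×10^-4
Swamee-Jain: f = 0.01678
h_f = f(L/D)V²/(2g) = 0.01678·(1770/0.535)·2.046²/(2·9.81) = 11.85 m
Δp = ρg·h_f = 999.9·9.81·11.85 = 116.2 kPa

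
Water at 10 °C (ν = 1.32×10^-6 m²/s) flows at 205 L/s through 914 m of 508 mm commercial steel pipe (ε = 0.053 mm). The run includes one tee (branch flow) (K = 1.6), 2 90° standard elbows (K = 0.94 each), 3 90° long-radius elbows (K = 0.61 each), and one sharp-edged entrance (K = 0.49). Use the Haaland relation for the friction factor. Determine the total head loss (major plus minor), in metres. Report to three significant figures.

V = 4Q/(πD²) = 1.011 m/s; V²/2g = 0.05214 m
Re = 3.89×10^5, ε/D = 1.04×10^-4 → f = 0.01475 (Haaland)
Major: h_f = f(L/D)·V²/2g = 0.01475·1799·0.05214 = 1.384 m
Minor: ΣK = 5.80; h_m = ΣK·V²/2g = 0.3024 m
Total H_L = 1.384 + 0.3024 = 1.686 m

H_L ≈ 1.69 m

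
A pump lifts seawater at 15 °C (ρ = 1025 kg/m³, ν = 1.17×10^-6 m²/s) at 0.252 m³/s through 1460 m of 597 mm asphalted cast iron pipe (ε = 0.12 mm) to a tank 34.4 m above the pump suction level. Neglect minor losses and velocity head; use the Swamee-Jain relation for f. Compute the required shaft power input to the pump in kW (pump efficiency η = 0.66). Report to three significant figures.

V = 4Q/(πD²) = 0.9002 m/s; Re = 4.59×10^5; ε/D = 2.01×10^-4; f = 0.01564
h_f = f(L/D)V²/2g = 1.580 m
Total head H = z + h_f = 34.4 + 1.580 = 35.98 m
P_hyd = ρgQH = 1025·9.81·0.252·35.98 = 91.17 kW
P_shaft = P_hyd/η = 91.17/0.66 = 138.1 kW

P_shaft ≈ 138 kW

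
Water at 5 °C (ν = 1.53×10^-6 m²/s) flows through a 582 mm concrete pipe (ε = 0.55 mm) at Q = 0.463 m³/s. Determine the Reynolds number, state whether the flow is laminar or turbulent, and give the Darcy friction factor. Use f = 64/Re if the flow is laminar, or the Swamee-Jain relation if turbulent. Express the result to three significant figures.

V = 4Q/(πD²) = 1.740 m/s
Re = VD/ν = 1.740·0.582/1.53×10^-6 = 6.62×10^5
Re > 4000 → turbulent; ε/D = 9.45×10^-4
Swamee-Jain: f = 0.01995

Re ≈ 6.62×10^5; turbulent; f ≈ 0.0200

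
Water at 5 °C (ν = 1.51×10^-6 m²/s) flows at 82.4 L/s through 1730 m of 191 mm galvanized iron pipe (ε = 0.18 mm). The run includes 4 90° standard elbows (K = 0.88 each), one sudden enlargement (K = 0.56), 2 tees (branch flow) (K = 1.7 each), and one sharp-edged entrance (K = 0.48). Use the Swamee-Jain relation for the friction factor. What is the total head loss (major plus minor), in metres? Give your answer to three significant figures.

V = 4Q/(πD²) = 2.876 m/s; V²/2g = 0.4215 m
Re = 3.64×10^5, ε/D = 9.42×10^-4 → f = 0.02033 (Swamee-Jain)
Major: h_f = f(L/D)·V²/2g = 0.02033·9058·0.4215 = 77.63 m
Minor: ΣK = 7.96; h_m = ΣK·V²/2g = 3.355 m
Total H_L = 77.63 + 3.355 = 80.99 m

H_L ≈ 81.0 m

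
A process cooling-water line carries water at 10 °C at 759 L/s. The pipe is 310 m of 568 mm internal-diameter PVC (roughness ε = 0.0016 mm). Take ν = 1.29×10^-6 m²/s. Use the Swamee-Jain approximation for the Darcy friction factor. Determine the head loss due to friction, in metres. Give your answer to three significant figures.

h_f ≈ 2.79 m

V = 4Q/(πD²) = 4·0.759/(π·0.568²) = 2.995 m/s
Re = VD/ν = 2.995·0.568/1.29×10^-6 = 1.32×10^6 → turbulent
ε/D = 0.0016/568 = 2.82×10^-6
Swamee-Jain: f = 0.01117
h_f = f(L/D)V²/(2g) = 0.01117·(310/0.568)·2.995²/(2·9.81) = 2.788 m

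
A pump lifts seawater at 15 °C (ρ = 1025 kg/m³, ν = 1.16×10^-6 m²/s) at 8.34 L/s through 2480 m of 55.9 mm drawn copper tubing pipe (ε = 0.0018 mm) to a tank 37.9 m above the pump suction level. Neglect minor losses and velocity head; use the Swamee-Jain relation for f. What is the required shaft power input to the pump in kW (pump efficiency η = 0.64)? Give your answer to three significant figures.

V = 4Q/(πD²) = 3.398 m/s; Re = 1.64×10^5; ε/D = 3.22×10^-5; f = 0.01641
h_f = f(L/D)V²/2g = 428.6 m
Total head H = z + h_f = 37.9 + 428.6 = 466.5 m
P_hyd = ρgQH = 1025·9.81·0.00834·466.5 = 39.12 kW
P_shaft = P_hyd/η = 39.12/0.64 = 61.13 kW

P_shaft ≈ 61.1 kW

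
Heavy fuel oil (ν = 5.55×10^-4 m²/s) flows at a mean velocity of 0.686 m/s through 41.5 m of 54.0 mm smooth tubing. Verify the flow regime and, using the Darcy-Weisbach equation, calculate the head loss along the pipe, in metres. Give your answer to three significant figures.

Re = VD/ν = 0.686·0.05400/5.55×10^-4 = 66.7 → laminar (Re < 2300)
f = 64/Re = 0.9589
h_f = f(L/D)V²/(2g) = 0.9589·(41.5/0.05400)·0.686²/(2·9.81) = 17.67 m

h_f ≈ 17.7 m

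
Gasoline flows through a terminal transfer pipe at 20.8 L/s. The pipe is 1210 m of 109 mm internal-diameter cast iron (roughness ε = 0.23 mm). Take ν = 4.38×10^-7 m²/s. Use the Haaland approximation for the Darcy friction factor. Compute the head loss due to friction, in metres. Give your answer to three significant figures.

V = 4Q/(πD²) = 4·0.0208/(π·0.109²) = 2.229 m/s
Re = VD/ν = 2.229·0.109/4.38×10^-7 = 5.55×10^5 → turbulent
ε/D = 0.23/109 = 0.00211
Haaland: f = 0.02409
h_f = f(L/D)V²/(2g) = 0.02409·(1210/0.109)·2.229²/(2·9.81) = 67.71 m

h_f ≈ 67.7 m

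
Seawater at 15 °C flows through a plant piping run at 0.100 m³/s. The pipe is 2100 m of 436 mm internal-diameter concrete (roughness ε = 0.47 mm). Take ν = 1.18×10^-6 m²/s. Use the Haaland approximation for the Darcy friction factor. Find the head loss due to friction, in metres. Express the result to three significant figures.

h_f ≈ 2.31 m

V = 4Q/(πD²) = 4·0.100/(π·0.436²) = 0.6698 m/s
Re = VD/ν = 0.6698·0.436/1.18×10^-6 = 2.47×10^5 → turbulent
ε/D = 0.47/436 = 0.00108
Haaland: f = 0.02101
h_f = f(L/D)V²/(2g) = 0.02101·(2100/0.436)·0.6698²/(2·9.81) = 2.313 m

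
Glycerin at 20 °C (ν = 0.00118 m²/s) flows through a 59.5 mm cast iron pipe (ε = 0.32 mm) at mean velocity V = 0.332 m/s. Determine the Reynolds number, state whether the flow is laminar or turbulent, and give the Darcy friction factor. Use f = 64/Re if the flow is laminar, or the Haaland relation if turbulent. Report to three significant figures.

Re = VD/ν = 0.3320·0.0595/0.00118 = 16.7
Re < 2300 → laminar → f = 64/Re = 3.823

Re ≈ 16.7; laminar; f = 64/Re ≈ 3.82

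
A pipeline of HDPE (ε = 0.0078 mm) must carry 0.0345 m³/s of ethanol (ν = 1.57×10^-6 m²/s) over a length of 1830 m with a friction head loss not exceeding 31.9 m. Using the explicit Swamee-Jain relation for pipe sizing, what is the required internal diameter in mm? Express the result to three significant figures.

D ≈ 158 mm

Swamee-Jain (Type III): D = 0.66·[ε^1.25·(LQ²/(gh_f))^4.75 + ν·Q^9.4·(L/(gh_f))^5.2]^0.04
LQ²/(gh_f) = 0.006960; L/(gh_f) = 5.848
Term 1 = ε^1.25·(…)^4.75 = 2.33×10^-17; Term 2 = ν·Q^9.4·(…)^5.2 = 2.75×10^-16
D = 0.66·(2.33×10^-17 + 2.75×10^-16)^0.04 = 0.1580 m = 158 mm
Check: V = 1.76 m/s, Re = 1.77×10^5, f = 0.01632, h_f = 29.9 m ≈ 31.9 m ✓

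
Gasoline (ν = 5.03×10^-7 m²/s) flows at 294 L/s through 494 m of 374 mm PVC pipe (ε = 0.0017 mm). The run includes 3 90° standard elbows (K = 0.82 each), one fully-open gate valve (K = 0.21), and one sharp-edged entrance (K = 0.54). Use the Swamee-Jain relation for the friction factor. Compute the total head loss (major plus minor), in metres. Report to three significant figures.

V = 4Q/(πD²) = 2.676 m/s; V²/2g = 0.3650 m
Re = 1.99×10^6, ε/D = 4.55×10^-6 → f = 0.01055 (Swamee-Jain)
Major: h_f = f(L/D)·V²/2g = 0.01055·1321·0.3650 = 5.085 m
Minor: ΣK = 3.21; h_m = ΣK·V²/2g = 1.172 m
Total H_L = 5.085 + 1.172 = 6.257 m

H_L ≈ 6.26 m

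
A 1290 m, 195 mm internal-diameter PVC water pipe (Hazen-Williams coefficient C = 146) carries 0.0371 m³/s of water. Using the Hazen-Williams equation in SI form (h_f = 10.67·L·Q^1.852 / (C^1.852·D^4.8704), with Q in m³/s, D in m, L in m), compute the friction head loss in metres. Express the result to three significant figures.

h_f = 10.67·1290·0.0371^1.852 / (146^1.852·0.195^4.8704) = 8.683 m

h_f ≈ 8.68 m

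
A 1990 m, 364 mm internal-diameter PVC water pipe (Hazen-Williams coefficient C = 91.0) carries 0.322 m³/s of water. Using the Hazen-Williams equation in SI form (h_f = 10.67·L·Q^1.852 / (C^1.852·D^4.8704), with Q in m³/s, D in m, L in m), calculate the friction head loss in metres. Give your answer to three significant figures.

h_f = 10.67·1990·0.322^1.852 / (91.0^1.852·0.364^4.8704) = 84.15 m

h_f ≈ 84.1 m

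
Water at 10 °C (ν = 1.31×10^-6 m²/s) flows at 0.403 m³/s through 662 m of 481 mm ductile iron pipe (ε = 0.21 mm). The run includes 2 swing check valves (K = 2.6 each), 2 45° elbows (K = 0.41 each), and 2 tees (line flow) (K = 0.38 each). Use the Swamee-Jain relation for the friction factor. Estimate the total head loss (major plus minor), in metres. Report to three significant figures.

H_L ≈ 7.56 m

V = 4Q/(πD²) = 2.218 m/s; V²/2g = 0.2507 m
Re = 8.14×10^5, ε/D = 4.37×10^-4 → f = 0.01698 (Swamee-Jain)
Major: h_f = f(L/D)·V²/2g = 0.01698·1376·0.2507 = 5.858 m
Minor: ΣK = 6.78; h_m = ΣK·V²/2g = 1.700 m
Total H_L = 5.858 + 1.700 = 7.558 m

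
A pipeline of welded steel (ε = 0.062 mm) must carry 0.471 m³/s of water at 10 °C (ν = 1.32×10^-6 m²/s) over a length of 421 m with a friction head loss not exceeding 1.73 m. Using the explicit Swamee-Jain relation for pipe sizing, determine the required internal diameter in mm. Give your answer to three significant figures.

D ≈ 579 mm

Swamee-Jain (Type III): D = 0.66·[ε^1.25·(LQ²/(gh_f))^4.75 + ν·Q^9.4·(L/(gh_f))^5.2]^0.04
LQ²/(gh_f) = 5.503; L/(gh_f) = 24.81
Term 1 = ε^1.25·(…)^4.75 = 0.0181; Term 2 = ν·Q^9.4·(…)^5.2 = 0.0199
D = 0.66·(0.0181 + 0.0199)^0.04 = 0.5791 m = 579 mm
Check: V = 1.79 m/s, Re = 7.85×10^5, f = 0.01390, h_f = 1.65 m ≈ 1.73 m ✓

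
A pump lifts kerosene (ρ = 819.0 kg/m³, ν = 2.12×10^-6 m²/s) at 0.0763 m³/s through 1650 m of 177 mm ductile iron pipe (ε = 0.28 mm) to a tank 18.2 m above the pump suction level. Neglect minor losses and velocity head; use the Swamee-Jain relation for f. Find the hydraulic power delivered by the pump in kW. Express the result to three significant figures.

P_hyd ≈ 75.6 kW

V = 4Q/(πD²) = 3.101 m/s; Re = 2.59×10^5; ε/D = 0.00158; f = 0.02300
h_f = f(L/D)V²/2g = 105.1 m
Total head H = z + h_f = 18.2 + 105.1 = 123.3 m
P_hyd = ρgQH = 819.0·9.81·0.0763·123.3 = 75.57 kW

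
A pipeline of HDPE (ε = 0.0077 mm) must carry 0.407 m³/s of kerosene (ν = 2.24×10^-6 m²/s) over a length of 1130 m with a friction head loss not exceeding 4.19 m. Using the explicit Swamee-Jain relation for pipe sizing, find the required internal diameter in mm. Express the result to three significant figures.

D ≈ 558 mm

Swamee-Jain (Type III): D = 0.66·[ε^1.25·(LQ²/(gh_f))^4.75 + ν·Q^9.4·(L/(gh_f))^5.2]^0.04
LQ²/(gh_f) = 4.554; L/(gh_f) = 27.49
Term 1 = ε^1.25·(…)^4.75 = 5.44×10^-4; Term 2 = ν·Q^9.4·(…)^5.2 = 0.0146
D = 0.66·(5.44×10^-4 + 0.0146)^0.04 = 0.5581 m = 558 mm
Check: V = 1.66 m/s, Re = 4.14×10^5, f = 0.01374, h_f = 3.92 m ≈ 4.19 m ✓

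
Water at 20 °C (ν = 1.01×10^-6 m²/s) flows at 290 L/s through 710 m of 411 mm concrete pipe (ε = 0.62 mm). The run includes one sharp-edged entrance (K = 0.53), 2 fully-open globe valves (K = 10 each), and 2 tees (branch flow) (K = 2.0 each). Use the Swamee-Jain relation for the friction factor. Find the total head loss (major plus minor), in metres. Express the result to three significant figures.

V = 4Q/(πD²) = 2.186 m/s; V²/2g = 0.2435 m
Re = 8.89×10^5, ε/D = 0.00151 → f = 0.02210 (Swamee-Jain)
Major: h_f = f(L/D)·V²/2g = 0.02210·1727·0.2435 = 9.297 m
Minor: ΣK = 24.5; h_m = ΣK·V²/2g = 5.974 m
Total H_L = 9.297 + 5.974 = 15.27 m

H_L ≈ 15.3 m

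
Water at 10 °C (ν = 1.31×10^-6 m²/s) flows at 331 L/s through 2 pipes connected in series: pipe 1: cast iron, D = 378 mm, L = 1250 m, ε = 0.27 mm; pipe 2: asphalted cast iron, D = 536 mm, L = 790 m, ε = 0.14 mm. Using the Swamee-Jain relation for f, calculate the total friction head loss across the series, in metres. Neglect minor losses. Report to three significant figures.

Pipe 1: V = 2.950 m/s, Re = 8.51×10^5, ε/D = 7.14×10^-4, f = 0.01868, h_1 = f(L/D)V²/2g = 27.39 m
Pipe 2: V = 1.467 m/s, Re = 6.00×10^5, ε/D = 2.61×10^-4, f = 0.01585, h_2 = f(L/D)V²/2g = 2.562 m
Series → Q common, losses add: H = Σh = 29.95 m

H ≈ 29.9 m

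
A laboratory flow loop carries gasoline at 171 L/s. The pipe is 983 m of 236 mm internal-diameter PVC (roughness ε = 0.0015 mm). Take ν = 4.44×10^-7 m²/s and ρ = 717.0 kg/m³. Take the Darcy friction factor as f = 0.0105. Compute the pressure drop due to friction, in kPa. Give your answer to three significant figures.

V = 4Q/(πD²) = 4·0.171/(π·0.236²) = 3.909 m/s
h_f = f(L/D)V²/(2g) = 0.01050·(983/0.236)·3.909²/(2·9.81) = 34.06 m
Δp = ρg·h_f = 717.0·9.81·34.06 = 239.6 kPa

Δp ≈ 240 kPa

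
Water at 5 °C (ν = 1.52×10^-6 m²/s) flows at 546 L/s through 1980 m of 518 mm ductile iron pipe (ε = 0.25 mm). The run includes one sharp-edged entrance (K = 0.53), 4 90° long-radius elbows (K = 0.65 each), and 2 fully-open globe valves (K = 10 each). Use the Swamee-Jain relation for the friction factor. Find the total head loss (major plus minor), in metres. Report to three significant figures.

H_L ≈ 30.5 m

V = 4Q/(πD²) = 2.591 m/s; V²/2g = 0.3421 m
Re = 8.83×10^5, ε/D = 4.83×10^-4 → f = 0.01725 (Swamee-Jain)
Major: h_f = f(L/D)·V²/2g = 0.01725·3822·0.3421 = 22.56 m
Minor: ΣK = 23.1; h_m = ΣK·V²/2g = 7.913 m
Total H_L = 22.56 + 7.913 = 30.47 m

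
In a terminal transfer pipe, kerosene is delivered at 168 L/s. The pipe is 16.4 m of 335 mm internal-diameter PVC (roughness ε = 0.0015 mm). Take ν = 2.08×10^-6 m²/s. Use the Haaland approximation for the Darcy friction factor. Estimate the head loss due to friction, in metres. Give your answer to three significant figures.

h_f ≈ 0.130 m

V = 4Q/(πD²) = 4·0.168/(π·0.335²) = 1.906 m/s
Re = VD/ν = 1.906·0.335/2.08×10^-6 = 3.07×10^5 → turbulent
ε/D = 0.0015/335 = 4.48×10^-6
Haaland: f = 0.01432
h_f = f(L/D)V²/(2g) = 0.01432·(16.4/0.335)·1.906²/(2·9.81) = 0.1298 m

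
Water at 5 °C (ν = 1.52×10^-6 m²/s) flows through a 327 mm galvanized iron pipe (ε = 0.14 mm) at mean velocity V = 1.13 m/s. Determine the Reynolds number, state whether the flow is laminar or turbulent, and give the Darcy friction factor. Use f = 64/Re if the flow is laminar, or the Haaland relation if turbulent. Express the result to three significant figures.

Re ≈ 2.43×10^5; turbulent; f ≈ 0.0179

Re = VD/ν = 1.130·0.327/1.52×10^-6 = 2.43×10^5
Re > 4000 → turbulent; ε/D = 4.28×10^-4
Haaland: f = 0.01794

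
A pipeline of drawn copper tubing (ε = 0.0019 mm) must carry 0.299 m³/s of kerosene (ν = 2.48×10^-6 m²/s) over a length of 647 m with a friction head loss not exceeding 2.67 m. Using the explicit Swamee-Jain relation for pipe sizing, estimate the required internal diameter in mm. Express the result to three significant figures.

D ≈ 487 mm

Swamee-Jain (Type III): D = 0.66·[ε^1.25·(LQ²/(gh_f))^4.75 + ν·Q^9.4·(L/(gh_f))^5.2]^0.04
LQ²/(gh_f) = 2.208; L/(gh_f) = 24.70
Term 1 = ε^1.25·(…)^4.75 = 3.04×10^-6; Term 2 = ν·Q^9.4·(…)^5.2 = 5.10×10^-4
D = 0.66·(3.04×10^-6 + 5.10×10^-4)^0.04 = 0.4875 m = 487 mm
Check: V = 1.60 m/s, Re = 3.15×10^5, f = 0.01429, h_f = 2.48 m ≈ 2.67 m ✓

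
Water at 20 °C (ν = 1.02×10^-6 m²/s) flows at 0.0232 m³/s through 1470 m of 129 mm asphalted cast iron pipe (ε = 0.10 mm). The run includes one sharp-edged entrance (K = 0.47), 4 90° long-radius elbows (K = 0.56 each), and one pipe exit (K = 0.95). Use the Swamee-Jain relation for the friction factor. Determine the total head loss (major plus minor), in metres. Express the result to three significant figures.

V = 4Q/(πD²) = 1.775 m/s; V²/2g = 0.1606 m
Re = 2.24×10^5, ε/D = 7.75×10^-4 → f = 0.02010 (Swamee-Jain)
Major: h_f = f(L/D)·V²/2g = 0.02010·11395·0.1606 = 36.78 m
Minor: ΣK = 3.66; h_m = ΣK·V²/2g = 0.5878 m
Total H_L = 36.78 + 0.5878 = 37.37 m

H_L ≈ 37.4 m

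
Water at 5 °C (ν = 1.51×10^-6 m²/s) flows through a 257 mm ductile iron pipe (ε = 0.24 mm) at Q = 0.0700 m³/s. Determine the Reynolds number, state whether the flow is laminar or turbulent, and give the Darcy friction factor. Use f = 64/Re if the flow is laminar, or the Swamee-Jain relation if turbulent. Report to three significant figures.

Re ≈ 2.30×10^5; turbulent; f ≈ 0.0208

V = 4Q/(πD²) = 1.349 m/s
Re = VD/ν = 1.349·0.257/1.51×10^-6 = 2.30×10^5
Re > 4000 → turbulent; ε/D = 9.34×10^-4
Swamee-Jain: f = 0.02075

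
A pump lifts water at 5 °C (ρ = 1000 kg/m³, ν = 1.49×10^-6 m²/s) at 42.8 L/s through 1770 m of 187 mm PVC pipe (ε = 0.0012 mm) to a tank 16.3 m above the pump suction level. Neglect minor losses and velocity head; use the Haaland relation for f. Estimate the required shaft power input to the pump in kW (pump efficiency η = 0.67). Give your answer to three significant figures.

P_shaft ≈ 21.7 kW

V = 4Q/(πD²) = 1.558 m/s; Re = 1.96×10^5; ε/D = 6.42×10^-6; f = 0.01560
h_f = f(L/D)V²/2g = 18.28 m
Total head H = z + h_f = 16.3 + 18.28 = 34.58 m
P_hyd = ρgQH = 1000·9.81·0.0428·34.58 = 14.52 kW
P_shaft = P_hyd/η = 14.52/0.67 = 21.67 kW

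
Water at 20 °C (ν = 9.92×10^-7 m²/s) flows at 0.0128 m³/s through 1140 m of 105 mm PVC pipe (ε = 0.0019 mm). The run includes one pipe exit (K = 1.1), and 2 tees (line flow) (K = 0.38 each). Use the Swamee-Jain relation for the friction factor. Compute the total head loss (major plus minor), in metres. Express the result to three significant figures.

H_L ≈ 20.1 m

V = 4Q/(πD²) = 1.478 m/s; V²/2g = 0.1114 m
Re = 1.56×10^5, ε/D = 1.81×10^-5 → f = 0.01645 (Swamee-Jain)
Major: h_f = f(L/D)·V²/2g = 0.01645·10857·0.1114 = 19.89 m
Minor: ΣK = 1.86; h_m = ΣK·V²/2g = 0.2072 m
Total H_L = 19.89 + 0.2072 = 20.09 m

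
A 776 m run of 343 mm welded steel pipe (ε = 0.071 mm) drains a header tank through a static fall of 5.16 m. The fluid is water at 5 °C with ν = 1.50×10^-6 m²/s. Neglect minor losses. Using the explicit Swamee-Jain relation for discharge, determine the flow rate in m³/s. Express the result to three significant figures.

Swamee-Jain (Type II): Q = -0.965·√(gD⁵h_f/L)·ln[ε/(3.7D) + √(3.17ν²L/(gD³h_f))]
√(gD⁵h_f/L) = √(9.81·0.343⁵·5.16/776) = 0.01760
ε/(3.7D) = 5.59×10^-5; √(3.17ν²L/(gD³h_f)) = 5.21×10^-5
Q = -0.965·0.01760·ln(1.080×10^-4) = 0.1551 m³/s
Check: V = 1.68 m/s, Re = 3.84×10^5, f = 0.01595, h_f = 5.18 m ≈ 5.16 m ✓

Q ≈ 0.155 m³/s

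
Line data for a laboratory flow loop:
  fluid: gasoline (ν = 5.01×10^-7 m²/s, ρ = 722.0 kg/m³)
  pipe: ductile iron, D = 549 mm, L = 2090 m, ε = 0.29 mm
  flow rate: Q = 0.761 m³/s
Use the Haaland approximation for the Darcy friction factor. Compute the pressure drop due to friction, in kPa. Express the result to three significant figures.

V = 4Q/(πD²) = 4·0.761/(π·0.549²) = 3.215 m/s
Re = VD/ν = 3.215·0.549/5.01×10^-7 = 3.52×10^6 → turbulent
ε/D = 0.29/549 = 5.28×10^-4
Haaland: f = 0.01706
h_f = f(L/D)V²/(2g) = 0.01706·(2090/0.549)·3.215²/(2·9.81) = 34.22 m
Δp = ρg·h_f = 722.0·9.81·34.22 = 242.4 kPa

Δp ≈ 242 kPa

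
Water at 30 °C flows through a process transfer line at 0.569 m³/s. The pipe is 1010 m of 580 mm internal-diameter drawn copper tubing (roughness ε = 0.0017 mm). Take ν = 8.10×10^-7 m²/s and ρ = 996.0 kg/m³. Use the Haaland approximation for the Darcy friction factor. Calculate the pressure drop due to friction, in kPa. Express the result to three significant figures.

V = 4Q/(πD²) = 4·0.569/(π·0.580²) = 2.154 m/s
Re = VD/ν = 2.154·0.580/8.10×10^-7 = 1.54×10^6 → turbulent
ε/D = 0.0017/580 = 2.93×10^-6
Haaland: f = 0.01085
h_f = f(L/D)V²/(2g) = 0.01085·(1010/0.580)·2.154²/(2·9.81) = 4.467 m
Δp = ρg·h_f = 996.0·9.81·4.467 = 43.65 kPa

Δp ≈ 43.6 kPa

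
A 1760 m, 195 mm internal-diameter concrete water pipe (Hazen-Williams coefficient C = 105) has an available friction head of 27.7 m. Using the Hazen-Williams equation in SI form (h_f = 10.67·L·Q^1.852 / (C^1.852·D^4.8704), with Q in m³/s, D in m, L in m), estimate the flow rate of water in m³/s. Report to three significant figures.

Rearranging: Q = [h_f·C^1.852·D^4.8704 / (10.67·L)]^(1/1.852)
Q = [27.7·105^1.852·0.195^4.8704 / (10.67·1760)]^0.540 = 0.04221 m³/s

Q ≈ 0.0422 m³/s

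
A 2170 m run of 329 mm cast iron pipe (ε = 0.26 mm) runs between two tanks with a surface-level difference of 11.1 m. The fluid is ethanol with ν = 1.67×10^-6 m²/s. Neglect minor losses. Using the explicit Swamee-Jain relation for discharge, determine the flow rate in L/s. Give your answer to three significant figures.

Q ≈ 110 L/s

Swamee-Jain (Type II): Q = -0.965·√(gD⁵h_f/L)·ln[ε/(3.7D) + √(3.17ν²L/(gD³h_f))]
√(gD⁵h_f/L) = √(9.81·0.329⁵·11.1/2170) = 0.01391
ε/(3.7D) = 2.14×10^-4; √(3.17ν²L/(gD³h_f)) = 7.03×10^-5
Q = -0.965·0.01391·ln(2.839×10^-4) = 0.1096 m³/s
Check: V = 1.29 m/s, Re = 2.54×10^5, f = 0.02001, h_f = 11.2 m ≈ 11.1 m ✓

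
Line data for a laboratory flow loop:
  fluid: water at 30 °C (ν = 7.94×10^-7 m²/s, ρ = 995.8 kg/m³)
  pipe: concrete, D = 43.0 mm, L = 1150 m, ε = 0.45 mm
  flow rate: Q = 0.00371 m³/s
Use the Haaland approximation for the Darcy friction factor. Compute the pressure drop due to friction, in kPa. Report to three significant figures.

Δp ≈ 3390 kPa

V = 4Q/(πD²) = 4·0.00371/(π·0.0430²) = 2.555 m/s
Re = VD/ν = 2.555·0.0430/7.94×10^-7 = 1.38×10^5 → turbulent
ε/D = 0.45/43.0 = 0.0105
Haaland: f = 0.03897
h_f = f(L/D)V²/(2g) = 0.03897·(1150/0.0430)·2.555²/(2·9.81) = 346.7 m
Δp = ρg·h_f = 995.8·9.81·346.7 = 3386 kPa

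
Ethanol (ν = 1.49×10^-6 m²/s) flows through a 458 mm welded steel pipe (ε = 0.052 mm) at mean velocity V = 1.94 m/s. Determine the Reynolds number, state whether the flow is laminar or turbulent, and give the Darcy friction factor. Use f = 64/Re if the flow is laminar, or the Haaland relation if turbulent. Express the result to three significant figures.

Re = VD/ν = 1.940·0.458/1.49×10^-6 = 5.96×10^5
Re > 4000 → turbulent; ε/D = 1.14×10^-4
Haaland: f = 0.01415

Re ≈ 5.96×10^5; turbulent; f ≈ 0.0141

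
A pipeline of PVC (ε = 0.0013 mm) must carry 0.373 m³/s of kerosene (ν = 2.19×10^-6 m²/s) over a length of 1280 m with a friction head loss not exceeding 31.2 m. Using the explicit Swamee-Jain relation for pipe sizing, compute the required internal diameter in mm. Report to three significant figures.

D ≈ 364 mm

Swamee-Jain (Type III): D = 0.66·[ε^1.25·(LQ²/(gh_f))^4.75 + ν·Q^9.4·(L/(gh_f))^5.2]^0.04
LQ²/(gh_f) = 0.5818; L/(gh_f) = 4.182
Term 1 = ε^1.25·(…)^4.75 = 3.35×10^-9; Term 2 = ν·Q^9.4·(…)^5.2 = 3.51×10^-7
D = 0.66·(3.35×10^-9 + 3.51×10^-7)^0.04 = 0.3644 m = 364 mm
Check: V = 3.58 m/s, Re = 5.95×10^5, f = 0.01276, h_f = 29.2 m ≈ 31.2 m ✓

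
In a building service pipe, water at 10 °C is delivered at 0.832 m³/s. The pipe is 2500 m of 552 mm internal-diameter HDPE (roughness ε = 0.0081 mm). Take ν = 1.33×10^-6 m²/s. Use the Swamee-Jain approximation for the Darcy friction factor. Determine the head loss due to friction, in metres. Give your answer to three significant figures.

V = 4Q/(πD²) = 4·0.832/(π·0.552²) = 3.477 m/s
Re = VD/ν = 3.477·0.552/1.33×10^-6 = 1.44×10^6 → turbulent
ε/D = 0.0081/552 = 1.47×10^-5
Swamee-Jain: f = 0.01136
h_f = f(L/D)V²/(2g) = 0.01136·(2500/0.552)·3.477²/(2·9.81) = 31.70 m

h_f ≈ 31.7 m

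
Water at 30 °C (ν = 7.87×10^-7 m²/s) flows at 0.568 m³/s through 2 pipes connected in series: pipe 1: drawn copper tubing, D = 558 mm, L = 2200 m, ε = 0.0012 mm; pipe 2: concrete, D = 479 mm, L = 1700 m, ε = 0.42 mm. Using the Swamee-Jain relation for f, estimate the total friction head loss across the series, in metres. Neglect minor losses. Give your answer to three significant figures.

H ≈ 46.3 m

Pipe 1: V = 2.323 m/s, Re = 1.65×10^6, ε/D = 2.15×10^-6, f = 0.01076, h_1 = f(L/D)V²/2g = 11.67 m
Pipe 2: V = 3.152 m/s, Re = 1.92×10^6, ε/D = 8.77×10^-4, f = 0.01926, h_2 = f(L/D)V²/2g = 34.62 m
Series → Q common, losses add: H = Σh = 46.29 m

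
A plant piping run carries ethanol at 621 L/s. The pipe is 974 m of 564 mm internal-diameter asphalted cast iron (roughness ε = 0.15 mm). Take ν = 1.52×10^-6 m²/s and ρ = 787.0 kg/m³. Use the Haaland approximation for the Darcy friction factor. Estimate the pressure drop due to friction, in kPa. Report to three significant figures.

Δp ≈ 64.4 kPa

V = 4Q/(πD²) = 4·0.621/(π·0.564²) = 2.486 m/s
Re = VD/ν = 2.486·0.564/1.52×10^-6 = 9.22×10^5 → turbulent
ε/D = 0.15/564 = 2.66×10^-4
Haaland: f = 0.01534
h_f = f(L/D)V²/(2g) = 0.01534·(974/0.564)·2.486²/(2·9.81) = 8.340 m
Δp = ρg·h_f = 787.0·9.81·8.340 = 64.39 kPa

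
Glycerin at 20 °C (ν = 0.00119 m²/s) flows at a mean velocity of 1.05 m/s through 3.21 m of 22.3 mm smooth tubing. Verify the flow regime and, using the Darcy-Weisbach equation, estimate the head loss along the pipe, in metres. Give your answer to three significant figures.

Re = VD/ν = 1.05·0.02230/0.00119 = 19.7 → laminar (Re < 2300)
f = 64/Re = 3.253
h_f = f(L/D)V²/(2g) = 3.253·(3.21/0.02230)·1.05²/(2·9.81) = 26.31 m

h_f ≈ 26.3 m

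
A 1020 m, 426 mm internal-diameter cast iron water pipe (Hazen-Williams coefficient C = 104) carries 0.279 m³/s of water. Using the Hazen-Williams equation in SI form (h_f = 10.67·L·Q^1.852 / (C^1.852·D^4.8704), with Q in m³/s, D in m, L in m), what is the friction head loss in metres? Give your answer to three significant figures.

h_f ≈ 12.0 m

h_f = 10.67·1020·0.279^1.852 / (104^1.852·0.426^4.8704) = 12.01 m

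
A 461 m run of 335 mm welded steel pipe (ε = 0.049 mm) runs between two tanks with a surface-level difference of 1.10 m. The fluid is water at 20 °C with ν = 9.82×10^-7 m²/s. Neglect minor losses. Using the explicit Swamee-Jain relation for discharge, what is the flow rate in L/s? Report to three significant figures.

Swamee-Jain (Type II): Q = -0.965·√(gD⁵h_f/L)·ln[ε/(3.7D) + √(3.17ν²L/(gD³h_f))]
√(gD⁵h_f/L) = √(9.81·0.335⁵·1.10/461) = 0.009938
ε/(3.7D) = 3.95×10^-5; √(3.17ν²L/(gD³h_f)) = 5.89×10^-5
Q = -0.965·0.009938·ln(9.847×10^-5) = 0.08848 m³/s
Check: V = 1.00 m/s, Re = 3.42×10^5, f = 0.01561, h_f = 1.10 m ≈ 1.10 m ✓

Q ≈ 88.5 L/s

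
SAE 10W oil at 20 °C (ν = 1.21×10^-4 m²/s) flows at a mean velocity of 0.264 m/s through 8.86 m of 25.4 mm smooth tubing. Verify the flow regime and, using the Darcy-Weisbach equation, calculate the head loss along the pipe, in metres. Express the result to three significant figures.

h_f ≈ 1.43 m

Re = VD/ν = 0.264·0.02540/1.21×10^-4 = 55.4 → laminar (Re < 2300)
f = 64/Re = 1.155
h_f = f(L/D)V²/(2g) = 1.155·(8.86/0.02540)·0.264²/(2·9.81) = 1.431 m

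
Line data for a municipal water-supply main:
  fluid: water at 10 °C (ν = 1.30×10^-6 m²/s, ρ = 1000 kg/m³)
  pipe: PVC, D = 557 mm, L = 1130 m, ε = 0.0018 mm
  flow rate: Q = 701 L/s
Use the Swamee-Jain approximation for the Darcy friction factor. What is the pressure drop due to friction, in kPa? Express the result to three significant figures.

Δp ≈ 94.9 kPa

V = 4Q/(πD²) = 4·0.701/(π·0.557²) = 2.877 m/s
Re = VD/ν = 2.877·0.557/1.30×10^-6 = 1.23×10^6 → turbulent
ε/D = 0.0018/557 = 3.23×10^-6
Swamee-Jain: f = 0.01130
h_f = f(L/D)V²/(2g) = 0.01130·(1130/0.557)·2.877²/(2·9.81) = 9.672 m
Δp = ρg·h_f = 1000·9.81·9.672 = 94.88 kPa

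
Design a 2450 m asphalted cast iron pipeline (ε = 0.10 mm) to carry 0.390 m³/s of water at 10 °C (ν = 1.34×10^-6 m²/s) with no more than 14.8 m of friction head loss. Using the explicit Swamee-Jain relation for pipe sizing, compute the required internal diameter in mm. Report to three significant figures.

Swamee-Jain (Type III): D = 0.66·[ε^1.25·(LQ²/(gh_f))^4.75 + ν·Q^9.4·(L/(gh_f))^5.2]^0.04
LQ²/(gh_f) = 2.567; L/(gh_f) = 16.87
Term 1 = ε^1.25·(…)^4.75 = 8.80×10^-4; Term 2 = ν·Q^9.4·(…)^5.2 = 4.62×10^-4
D = 0.66·(8.80×10^-4 + 4.62×10^-4)^0.04 = 0.5066 m = 507 mm
Check: V = 1.93 m/s, Re = 7.32×10^5, f = 0.01504, h_f = 13.9 m ≈ 14.8 m ✓

D ≈ 507 mm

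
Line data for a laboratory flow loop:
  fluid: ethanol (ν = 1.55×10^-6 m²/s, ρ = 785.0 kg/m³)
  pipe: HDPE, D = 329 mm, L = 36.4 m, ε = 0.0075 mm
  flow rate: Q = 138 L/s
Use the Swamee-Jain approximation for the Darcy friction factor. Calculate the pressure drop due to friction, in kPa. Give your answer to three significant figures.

V = 4Q/(πD²) = 4·0.138/(π·0.329²) = 1.623 m/s
Re = VD/ν = 1.623·0.329/1.55×10^-6 = 3.45×10^5 → turbulent
ε/D = 0.0075/329 = 2.28×10^-5
Swamee-Jain: f = 0.01430
h_f = f(L/D)V²/(2g) = 0.01430·(36.4/0.329)·1.623²/(2·9.81) = 0.2124 m
Δp = ρg·h_f = 785.0·9.81·0.2124 = 1.636 kPa

Δp ≈ 1.64 kPa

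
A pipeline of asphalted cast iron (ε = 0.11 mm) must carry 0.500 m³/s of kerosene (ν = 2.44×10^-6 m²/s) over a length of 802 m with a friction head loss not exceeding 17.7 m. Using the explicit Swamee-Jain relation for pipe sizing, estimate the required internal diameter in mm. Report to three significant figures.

Swamee-Jain (Type III): D = 0.66·[ε^1.25·(LQ²/(gh_f))^4.75 + ν·Q^9.4·(L/(gh_f))^5.2]^0.04
LQ²/(gh_f) = 1.155; L/(gh_f) = 4.619
Term 1 = ε^1.25·(…)^4.75 = 2.23×10^-5; Term 2 = ν·Q^9.4·(…)^5.2 = 1.03×10^-5
D = 0.66·(2.23×10^-5 + 1.03×10^-5)^0.04 = 0.4366 m = 437 mm
Check: V = 3.34 m/s, Re = 5.98×10^5, f = 0.01577, h_f = 16.5 m ≈ 17.7 m ✓

D ≈ 437 mm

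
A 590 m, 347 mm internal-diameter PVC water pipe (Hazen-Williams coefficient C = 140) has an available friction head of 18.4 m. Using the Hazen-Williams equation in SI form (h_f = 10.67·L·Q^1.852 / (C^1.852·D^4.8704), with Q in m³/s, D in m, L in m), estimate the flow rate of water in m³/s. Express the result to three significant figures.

Rearranging: Q = [h_f·C^1.852·D^4.8704 / (10.67·L)]^(1/1.852)
Q = [18.4·140^1.852·0.347^4.8704 / (10.67·590)]^0.540 = 0.3706 m³/s

Q ≈ 0.371 m³/s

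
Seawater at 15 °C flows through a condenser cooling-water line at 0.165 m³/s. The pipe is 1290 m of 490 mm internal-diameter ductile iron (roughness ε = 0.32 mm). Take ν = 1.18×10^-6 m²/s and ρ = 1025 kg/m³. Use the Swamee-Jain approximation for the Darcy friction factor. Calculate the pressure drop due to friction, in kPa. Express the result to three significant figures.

Δp ≈ 19.6 kPa

V = 4Q/(πD²) = 4·0.165/(π·0.490²) = 0.8750 m/s
Re = VD/ν = 0.8750·0.490/1.18×10^-6 = 3.63×10^5 → turbulent
ε/D = 0.32/490 = 6.53×10^-4
Swamee-Jain: f = 0.01895
h_f = f(L/D)V²/(2g) = 0.01895·(1290/0.490)·0.8750²/(2·9.81) = 1.947 m
Δp = ρg·h_f = 1025·9.81·1.947 = 19.58 kPa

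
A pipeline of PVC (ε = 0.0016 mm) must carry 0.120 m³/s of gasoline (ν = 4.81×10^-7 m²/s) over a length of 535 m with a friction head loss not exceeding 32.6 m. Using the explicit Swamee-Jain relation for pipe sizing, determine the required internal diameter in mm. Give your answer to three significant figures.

D ≈ 186 mm

Swamee-Jain (Type III): D = 0.66·[ε^1.25·(LQ²/(gh_f))^4.75 + ν·Q^9.4·(L/(gh_f))^5.2]^0.04
LQ²/(gh_f) = 0.02409; L/(gh_f) = 1.673
Term 1 = ε^1.25·(…)^4.75 = 1.17×10^-15; Term 2 = ν·Q^9.4·(…)^5.2 = 1.54×10^-14
D = 0.66·(1.17×10^-15 + 1.54×10^-14)^0.04 = 0.1855 m = 186 mm
Check: V = 4.44 m/s, Re = 1.71×10^6, f = 0.01092, h_f = 31.6 m ≈ 32.6 m ✓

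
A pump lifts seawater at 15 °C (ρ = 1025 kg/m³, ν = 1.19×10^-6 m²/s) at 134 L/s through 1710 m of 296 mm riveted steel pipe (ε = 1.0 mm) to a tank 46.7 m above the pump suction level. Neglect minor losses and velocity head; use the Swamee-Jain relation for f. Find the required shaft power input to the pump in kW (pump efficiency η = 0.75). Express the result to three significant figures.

P_shaft ≈ 139 kW

V = 4Q/(πD²) = 1.947 m/s; Re = 4.84×10^5; ε/D = 0.00338; f = 0.02743
h_f = f(L/D)V²/2g = 30.62 m
Total head H = z + h_f = 46.7 + 30.62 = 77.32 m
P_hyd = ρgQH = 1025·9.81·0.134·77.32 = 104.2 kW
P_shaft = P_hyd/η = 104.2/0.75 = 138.9 kW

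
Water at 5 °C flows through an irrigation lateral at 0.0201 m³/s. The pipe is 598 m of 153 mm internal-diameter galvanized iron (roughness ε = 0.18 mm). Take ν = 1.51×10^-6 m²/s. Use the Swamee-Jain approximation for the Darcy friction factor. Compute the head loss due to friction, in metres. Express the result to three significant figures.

h_f ≈ 5.41 m

V = 4Q/(πD²) = 4·0.0201/(π·0.153²) = 1.093 m/s
Re = VD/ν = 1.093·0.153/1.51×10^-6 = 1.11×10^5 → turbulent
ε/D = 0.18/153 = 0.00118
Swamee-Jain: f = 0.02274
h_f = f(L/D)V²/(2g) = 0.02274·(598/0.153)·1.093²/(2·9.81) = 5.415 m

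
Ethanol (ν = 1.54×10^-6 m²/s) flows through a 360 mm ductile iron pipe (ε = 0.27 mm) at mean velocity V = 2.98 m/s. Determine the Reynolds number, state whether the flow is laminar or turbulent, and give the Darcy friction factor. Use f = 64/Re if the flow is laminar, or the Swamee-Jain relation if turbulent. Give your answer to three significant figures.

Re = VD/ν = 2.980·0.360/1.54×10^-6 = 6.97×10^5
Re > 4000 → turbulent; ε/D = 7.50×10^-4
Swamee-Jain: f = 0.01897

Re ≈ 6.97×10^5; turbulent; f ≈ 0.0190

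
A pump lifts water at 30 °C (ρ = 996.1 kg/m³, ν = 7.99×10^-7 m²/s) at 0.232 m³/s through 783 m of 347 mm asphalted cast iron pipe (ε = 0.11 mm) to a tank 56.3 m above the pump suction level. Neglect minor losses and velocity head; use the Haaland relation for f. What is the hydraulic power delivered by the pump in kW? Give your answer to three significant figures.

P_hyd ≈ 152 kW

V = 4Q/(πD²) = 2.453 m/s; Re = 1.07×10^6; ε/D = 3.17×10^-4; f = 0.01572
h_f = f(L/D)V²/2g = 10.88 m
Total head H = z + h_f = 56.3 + 10.88 = 67.18 m
P_hyd = ρgQH = 996.1·9.81·0.232·67.18 = 152.3 kW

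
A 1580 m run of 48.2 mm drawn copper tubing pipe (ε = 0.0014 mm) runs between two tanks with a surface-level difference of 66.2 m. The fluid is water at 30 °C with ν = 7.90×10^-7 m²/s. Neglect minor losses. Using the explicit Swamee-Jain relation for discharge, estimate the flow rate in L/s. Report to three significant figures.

Swamee-Jain (Type II): Q = -0.965·√(gD⁵h_f/L)·ln[ε/(3.7D) + √(3.17ν²L/(gD³h_f))]
√(gD⁵h_f/L) = √(9.81·0.0482⁵·66.2/1580) = 3.270×10^-4
ε/(3.7D) = 7.85×10^-6; √(3.17ν²L/(gD³h_f)) = 2.07×10^-4
Q = -0.965·3.270×10^-4·ln(2.152×10^-4) = 0.002665 m³/s
Check: V = 1.46 m/s, Re = 8.91×10^4, f = 0.01847, h_f = 65.8 m ≈ 66.2 m ✓

Q ≈ 2.66 L/s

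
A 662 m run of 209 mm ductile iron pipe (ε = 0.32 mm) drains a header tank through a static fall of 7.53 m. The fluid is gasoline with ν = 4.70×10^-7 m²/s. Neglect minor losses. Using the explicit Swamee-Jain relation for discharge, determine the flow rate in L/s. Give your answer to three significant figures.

Q ≈ 49.8 L/s

Swamee-Jain (Type II): Q = -0.965·√(gD⁵h_f/L)·ln[ε/(3.7D) + √(3.17ν²L/(gD³h_f))]
√(gD⁵h_f/L) = √(9.81·0.209⁵·7.53/662) = 0.006671
ε/(3.7D) = 4.14×10^-4; √(3.17ν²L/(gD³h_f)) = 2.62×10^-5
Q = -0.965·0.006671·ln(4.400×10^-4) = 0.04975 m³/s
Check: V = 1.45 m/s, Re = 6.45×10^5, f = 0.02229, h_f = 7.57 m ≈ 7.53 m ✓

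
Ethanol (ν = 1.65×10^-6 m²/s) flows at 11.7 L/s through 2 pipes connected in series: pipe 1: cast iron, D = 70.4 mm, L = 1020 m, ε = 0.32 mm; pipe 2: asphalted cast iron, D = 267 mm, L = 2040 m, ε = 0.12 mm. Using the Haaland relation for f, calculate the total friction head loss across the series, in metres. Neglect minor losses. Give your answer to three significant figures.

Pipe 1: V = 3.006 m/s, Re = 1.28×10^5, ε/D = 0.00455, f = 0.03028, h_1 = f(L/D)V²/2g = 202.0 m
Pipe 2: V = 0.2090 m/s, Re = 3.38×10^4, ε/D = 4.49×10^-4, f = 0.02377, h_2 = f(L/D)V²/2g = 0.4042 m
Series → Q common, losses add: H = Σh = 202.4 m

H ≈ 202 m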